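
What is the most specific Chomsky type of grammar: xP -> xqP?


LHS has context (more than one symbol) and |LHS| ≤ |RHS|
Classification: Type 1 (Context-Sensitive)


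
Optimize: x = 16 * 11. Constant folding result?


16 * 11 = 176 at compile time
Optimized: x = 176


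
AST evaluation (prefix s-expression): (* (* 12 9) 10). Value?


Evaluate inner: (* 12 9) = 108
Evaluate root: (* 108 10) = 1080
Result: 1080


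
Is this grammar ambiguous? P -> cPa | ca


balanced c^n…a^n: each string has a unique parse
Unambiguous


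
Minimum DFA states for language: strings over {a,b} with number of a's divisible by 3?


Track (count of a) mod 3: states 0..2, accept at 0
Minimal DFA: 3 states


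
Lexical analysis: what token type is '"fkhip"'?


Pattern: double-quoted sequence
Type: STRING_LITERAL


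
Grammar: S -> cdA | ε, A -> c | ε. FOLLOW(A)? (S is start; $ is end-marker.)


$ ∈ FOLLOW(S). For each A -> αBβ: add FIRST(β)\{ε} to FOLLOW(B); if β nullable, add FOLLOW(A).
FOLLOW(A) = {$}


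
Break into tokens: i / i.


Scan left to right, longest-match per lexeme
Tokens: ID(i), OP(/), ID(i)


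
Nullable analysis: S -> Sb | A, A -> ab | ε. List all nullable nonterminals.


A nonterminal is nullable iff some alternative derives ε (directly, or every symbol in it is nullable)
Nullable: {A, S}


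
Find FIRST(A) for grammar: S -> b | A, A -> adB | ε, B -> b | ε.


Per alternative of A: FIRST(adB) = {a}; FIRST(ε) = {ε}
FIRST(A) = {a, ε}


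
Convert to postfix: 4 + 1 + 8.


Left to right (same or higher precedence on left)
Postfix: 4 1 + 8 +


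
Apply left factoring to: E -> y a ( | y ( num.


Common prefix: 'y'
Factored: E -> y E', E' -> a ( | ( num


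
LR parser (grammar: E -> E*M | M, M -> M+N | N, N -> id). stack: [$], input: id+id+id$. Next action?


no handle on stack; shift 'id'
Action: shift


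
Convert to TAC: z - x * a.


Break into single-operator statements:
t1 = x * a
t2 = z - t1


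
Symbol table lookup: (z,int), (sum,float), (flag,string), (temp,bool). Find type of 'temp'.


Lookup 'temp' → type bool


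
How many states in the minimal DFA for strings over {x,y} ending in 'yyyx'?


Track the longest suffix of input matching a prefix of 'yyyx': 5 classes (prefixes of length 0..4)
Minimal DFA: 5 states


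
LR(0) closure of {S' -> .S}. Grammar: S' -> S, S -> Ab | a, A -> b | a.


Start: S' -> .S
For each item with dot before a nonterminal B, add B -> .γ for every B-production
Closure: [S' -> .S, S -> .Ab, S -> .a, A -> .b, A -> .a]


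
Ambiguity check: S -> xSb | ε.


balanced x^n…b^n: each string has a unique parse
Unambiguous


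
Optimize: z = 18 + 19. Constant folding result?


18 + 19 = 37 at compile time
Optimized: z = 37


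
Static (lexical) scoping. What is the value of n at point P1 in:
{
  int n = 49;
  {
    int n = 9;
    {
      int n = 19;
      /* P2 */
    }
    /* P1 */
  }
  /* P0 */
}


n declared in the same block as P1
n = 9


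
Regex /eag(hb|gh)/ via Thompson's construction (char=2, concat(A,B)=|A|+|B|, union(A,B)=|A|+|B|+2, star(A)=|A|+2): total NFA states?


Syntax tree has 7 char leaf(s), 1 union(s), 0 star(s)
chars contribute 7×2 = 14; each union adds +2; each star adds +2
Total: 14 + 2 + 0 = 16 states


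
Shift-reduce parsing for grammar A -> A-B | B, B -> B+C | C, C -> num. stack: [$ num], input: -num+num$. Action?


'num' on top is the handle for C -> num
Action: reduce (C -> num)


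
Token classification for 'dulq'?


Pattern: letter/underscore followed by alphanumerics, not a keyword
Type: IDENTIFIER


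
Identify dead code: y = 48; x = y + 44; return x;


y is read by x's definition; x is returned
No dead code


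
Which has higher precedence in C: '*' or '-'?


'*' is multiplicative (level 10); '-' is additive (level 9)
Higher level binds tighter
'*' has higher precedence than '-'


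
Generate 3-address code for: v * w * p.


Break into single-operator statements:
t1 = v * w
t2 = t1 * p


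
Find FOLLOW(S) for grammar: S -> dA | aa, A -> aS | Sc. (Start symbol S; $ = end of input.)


$ ∈ FOLLOW(S). For each A -> αBβ: add FIRST(β)\{ε} to FOLLOW(B); if β nullable, add FOLLOW(A).
FOLLOW(S) = {$, c}


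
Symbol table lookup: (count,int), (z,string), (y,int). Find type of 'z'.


Lookup 'z' → type string


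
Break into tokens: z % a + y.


Scan left to right, longest-match per lexeme
Tokens: ID(z), OP(%), ID(a), OP(+), ID(y)


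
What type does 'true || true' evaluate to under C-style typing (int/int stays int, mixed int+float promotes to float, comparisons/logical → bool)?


Operand types: bool || bool
Rule: logical operators take bool operands and yield bool
Result type: bool


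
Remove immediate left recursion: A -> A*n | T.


Left-recursive alternatives: A*n; non-recursive: T
Introduce A': A -> TA', A' -> *nA' | ε


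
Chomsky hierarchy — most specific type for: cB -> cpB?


LHS has context (more than one symbol) and |LHS| ≤ |RHS|
Classification: Type 1 (Context-Sensitive)


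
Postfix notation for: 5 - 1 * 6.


* has higher precedence, evaluate 1*6 first
Postfix: 5 1 6 * -


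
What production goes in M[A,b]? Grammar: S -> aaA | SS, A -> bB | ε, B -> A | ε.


For [A, b]: 'b' ∈ FIRST(bB)
Entry: A -> bB


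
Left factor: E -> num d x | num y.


Common prefix: 'num'
Factored: E -> num E', E' -> d x | y


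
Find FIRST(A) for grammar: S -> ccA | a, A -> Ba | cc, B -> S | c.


Per alternative of A: FIRST(Ba) = {a, c}; FIRST(cc) = {c}
FIRST(A) = {a, c}


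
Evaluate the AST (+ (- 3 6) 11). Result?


Evaluate inner: (- 3 6) = -3
Evaluate root: (+ -3 11) = 8
Result: 8


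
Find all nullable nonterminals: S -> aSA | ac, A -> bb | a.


A nonterminal is nullable iff some alternative derives ε (directly, or every symbol in it is nullable)
Nullable: {}


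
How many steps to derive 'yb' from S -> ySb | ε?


Derivation: S => ySb => yb
Steps: 2


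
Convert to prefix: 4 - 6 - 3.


left-to-right (same/higher precedence on left): tree is (- (- 4 6) 3)
Prefix: - - 4 6 3


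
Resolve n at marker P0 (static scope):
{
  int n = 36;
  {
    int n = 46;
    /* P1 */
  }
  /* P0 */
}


n declared in the same block as P0
n = 36


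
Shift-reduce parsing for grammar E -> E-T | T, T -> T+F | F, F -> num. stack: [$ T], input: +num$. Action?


shift '+' to continue T -> T+F
Action: shift


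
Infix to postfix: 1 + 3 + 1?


Left to right (same or higher precedence on left)
Postfix: 1 3 + 1 +


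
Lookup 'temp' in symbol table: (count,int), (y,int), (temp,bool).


Lookup 'temp' → type bool


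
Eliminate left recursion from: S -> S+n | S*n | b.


Left-recursive alternatives: S+n, S*n; non-recursive: b
Introduce S': S -> bS', S' -> +nS' | *nS' | ε


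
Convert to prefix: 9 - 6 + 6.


left-to-right (same/higher precedence on left): tree is (+ (- 9 6) 6)
Prefix: + - 9 6 6


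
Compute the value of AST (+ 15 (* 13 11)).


Evaluate inner: (* 13 11) = 143
Evaluate root: (+ 15 143) = 158
Result: 158


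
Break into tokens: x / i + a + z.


Scan left to right, longest-match per lexeme
Tokens: ID(x), OP(/), ID(i), OP(+), ID(a), OP(+), ID(z)


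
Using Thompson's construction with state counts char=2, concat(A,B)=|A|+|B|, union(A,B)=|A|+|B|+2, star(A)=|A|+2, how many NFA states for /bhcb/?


Syntax tree has 4 char leaf(s), 0 union(s), 0 star(s)
chars contribute 4×2 = 8; each union adds +2; each star adds +2
Total: 8 + 0 + 0 = 8 states


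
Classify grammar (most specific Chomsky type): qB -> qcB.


LHS has context (more than one symbol) and |LHS| ≤ |RHS|
Classification: Type 1 (Context-Sensitive)


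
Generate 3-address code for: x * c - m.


Break into single-operator statements:
t1 = x * c
t2 = t1 - m


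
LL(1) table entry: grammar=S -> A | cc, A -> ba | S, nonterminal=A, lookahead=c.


For [A, c]: 'c' ∈ FIRST(S)
Entry: A -> S


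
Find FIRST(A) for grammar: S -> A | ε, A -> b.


Per alternative of A: FIRST(b) = {b}
FIRST(A) = {b}


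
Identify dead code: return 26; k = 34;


statement follows a return and is unreachable
Dead: 'k = 34'


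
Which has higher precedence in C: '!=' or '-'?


'-' is additive (level 9); '!=' is equality (level 6)
Higher level binds tighter
'-' has higher precedence than '!='


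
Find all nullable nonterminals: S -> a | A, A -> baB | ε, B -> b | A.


A nonterminal is nullable iff some alternative derives ε (directly, or every symbol in it is nullable)
Nullable: {A, B, S}


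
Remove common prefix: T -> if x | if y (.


Common prefix: 'if'
Factored: T -> if T', T' -> x | y (


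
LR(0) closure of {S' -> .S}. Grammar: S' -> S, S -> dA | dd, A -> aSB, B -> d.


Start: S' -> .S
For each item with dot before a nonterminal B, add B -> .γ for every B-production
Closure: [S' -> .S, S -> .dA, S -> .dd]


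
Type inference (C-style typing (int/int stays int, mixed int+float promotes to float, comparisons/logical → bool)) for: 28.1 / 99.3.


Operand types: float / float
Rule: mixed int/float promotes to float; int/int stays int
Result type: float


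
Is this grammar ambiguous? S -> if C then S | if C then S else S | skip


dangling else: 'if C then if C then skip else skip' parses two ways
Ambiguous


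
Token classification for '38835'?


Pattern: digits only
Type: INTEGER_LITERAL


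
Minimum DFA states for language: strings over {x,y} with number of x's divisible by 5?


Track (count of x) mod 5: states 0..4, accept at 0
Minimal DFA: 5 states


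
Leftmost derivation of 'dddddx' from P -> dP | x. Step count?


Derivation: P => dP => ddP => dddP => ddddP => dddddP => dddddx
Steps: 6


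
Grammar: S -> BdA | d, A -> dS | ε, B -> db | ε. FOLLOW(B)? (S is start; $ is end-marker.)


$ ∈ FOLLOW(S). For each A -> αBβ: add FIRST(β)\{ε} to FOLLOW(B); if β nullable, add FOLLOW(A).
FOLLOW(B) = {d}


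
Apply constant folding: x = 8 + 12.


8 + 12 = 20 at compile time
Optimized: x = 20


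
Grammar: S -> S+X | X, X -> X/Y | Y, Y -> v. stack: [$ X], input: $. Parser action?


lookahead ∉ {/} so X won't extend; reduce S -> X
Action: reduce (S -> X)


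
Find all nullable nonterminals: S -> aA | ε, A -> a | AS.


A nonterminal is nullable iff some alternative derives ε (directly, or every symbol in it is nullable)
Nullable: {S}


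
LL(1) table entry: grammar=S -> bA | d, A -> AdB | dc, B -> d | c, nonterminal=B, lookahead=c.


For [B, c]: 'c' ∈ FIRST(c)
Entry: B -> c


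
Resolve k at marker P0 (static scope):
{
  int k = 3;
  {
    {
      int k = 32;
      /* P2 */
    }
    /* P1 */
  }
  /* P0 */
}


k declared in the same block as P0
k = 3


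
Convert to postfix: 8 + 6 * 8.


* has higher precedence, evaluate 6*8 first
Postfix: 8 6 8 * +


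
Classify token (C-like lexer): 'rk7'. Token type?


Pattern: letter/underscore followed by alphanumerics, not a keyword
Type: IDENTIFIER


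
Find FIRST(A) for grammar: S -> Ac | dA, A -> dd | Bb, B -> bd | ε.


Per alternative of A: FIRST(dd) = {d}; FIRST(Bb) = {b}
FIRST(A) = {b, d}


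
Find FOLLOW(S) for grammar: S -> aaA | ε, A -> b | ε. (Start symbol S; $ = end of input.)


$ ∈ FOLLOW(S). For each A -> αBβ: add FIRST(β)\{ε} to FOLLOW(B); if β nullable, add FOLLOW(A).
FOLLOW(S) = {$}


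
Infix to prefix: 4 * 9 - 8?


left-to-right (same/higher precedence on left): tree is (- (* 4 9) 8)
Prefix: - * 4 9 8


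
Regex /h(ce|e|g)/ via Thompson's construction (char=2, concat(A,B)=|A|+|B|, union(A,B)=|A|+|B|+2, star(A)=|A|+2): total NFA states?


Syntax tree has 5 char leaf(s), 2 union(s), 0 star(s)
chars contribute 5×2 = 10; each union adds +2; each star adds +2
Total: 10 + 4 + 0 = 14 states


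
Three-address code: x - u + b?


Break into single-operator statements:
t1 = x - u
t2 = t1 + b


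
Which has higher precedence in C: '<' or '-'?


'-' is additive (level 9); '<' is relational (level 7)
Higher level binds tighter
'-' has higher precedence than '<'


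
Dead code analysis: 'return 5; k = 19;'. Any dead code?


statement follows a return and is unreachable
Dead: 'k = 19'


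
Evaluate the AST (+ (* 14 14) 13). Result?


Evaluate inner: (* 14 14) = 196
Evaluate root: (+ 196 13) = 209
Result: 209


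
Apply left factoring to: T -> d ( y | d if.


Common prefix: 'd'
Factored: T -> d T', T' -> ( y | if


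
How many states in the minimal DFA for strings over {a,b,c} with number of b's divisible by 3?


Track (count of b) mod 3: states 0..2, accept at 0
Minimal DFA: 3 states


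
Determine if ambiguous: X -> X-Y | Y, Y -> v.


precedence layered via separate nonterminal Y: deterministic
Unambiguous


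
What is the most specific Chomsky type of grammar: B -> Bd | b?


Left-linear: every RHS is a terminal or one nonterminal followed by a terminal
Classification: Type 3 (Regular)


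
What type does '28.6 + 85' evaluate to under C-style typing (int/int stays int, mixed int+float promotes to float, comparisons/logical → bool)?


Operand types: float + int
Rule: mixed int/float promotes to float; int/int stays int
Result type: float


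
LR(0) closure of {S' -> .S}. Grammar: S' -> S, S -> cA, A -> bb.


Start: S' -> .S
For each item with dot before a nonterminal B, add B -> .γ for every B-production
Closure: [S' -> .S, S -> .cA]


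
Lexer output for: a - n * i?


Scan left to right, longest-match per lexeme
Tokens: ID(a), OP(-), ID(n), OP(*), ID(i)


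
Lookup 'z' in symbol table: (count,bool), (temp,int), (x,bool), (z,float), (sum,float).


Lookup 'z' → type float


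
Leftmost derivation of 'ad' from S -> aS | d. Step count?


Derivation: S => aS => ad
Steps: 2


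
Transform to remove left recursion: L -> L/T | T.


Left-recursive alternatives: L/T; non-recursive: T
Introduce L': L -> TL', L' -> /TL' | ε


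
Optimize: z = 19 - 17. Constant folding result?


19 - 17 = 2 at compile time
Optimized: z = 2


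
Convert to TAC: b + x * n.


Break into single-operator statements:
t1 = x * n
t2 = b + t1


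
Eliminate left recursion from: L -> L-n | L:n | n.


Left-recursive alternatives: L-n, L:n; non-recursive: n
Introduce L': L -> nL', L' -> -nL' | :nL' | ε


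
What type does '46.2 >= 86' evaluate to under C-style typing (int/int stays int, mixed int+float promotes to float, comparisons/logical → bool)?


Operand types: float >= int
Rule: comparison yields bool
Result type: bool


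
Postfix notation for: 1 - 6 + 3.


Left to right (same or higher precedence on left)
Postfix: 1 6 - 3 +


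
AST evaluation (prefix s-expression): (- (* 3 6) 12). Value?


Evaluate inner: (* 3 6) = 18
Evaluate root: (- 18 12) = 6
Result: 6


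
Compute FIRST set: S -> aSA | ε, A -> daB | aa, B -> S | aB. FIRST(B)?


Per alternative of B: FIRST(S) = {a, ε}; FIRST(aB) = {a}
FIRST(B) = {a, ε}


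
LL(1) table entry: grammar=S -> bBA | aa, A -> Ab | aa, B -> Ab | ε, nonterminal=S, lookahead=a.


For [S, a]: 'a' ∈ FIRST(aa)
Entry: S -> aa


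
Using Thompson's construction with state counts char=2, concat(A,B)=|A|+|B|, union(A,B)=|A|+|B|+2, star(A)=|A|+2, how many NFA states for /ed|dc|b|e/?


Syntax tree has 6 char leaf(s), 3 union(s), 0 star(s)
chars contribute 6×2 = 12; each union adds +2; each star adds +2
Total: 12 + 6 + 0 = 18 states


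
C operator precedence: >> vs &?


'>>' is shift (level 8); '&' is bitwise AND (level 5)
Higher level binds tighter
'>>' has higher precedence than '&'


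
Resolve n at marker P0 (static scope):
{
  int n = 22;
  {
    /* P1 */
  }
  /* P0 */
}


n declared in the same block as P0
n = 22


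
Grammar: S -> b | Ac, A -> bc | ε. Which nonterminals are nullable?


A nonterminal is nullable iff some alternative derives ε (directly, or every symbol in it is nullable)
Nullable: {A}


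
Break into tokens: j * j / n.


Scan left to right, longest-match per lexeme
Tokens: ID(j), OP(*), ID(j), OP(/), ID(n)


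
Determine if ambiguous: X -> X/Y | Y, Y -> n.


precedence layered via separate nonterminal Y: deterministic
Unambiguous


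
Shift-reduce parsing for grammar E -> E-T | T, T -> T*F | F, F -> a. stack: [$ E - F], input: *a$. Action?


'F' (not preceded by T*) is the handle for T -> F
Action: reduce (T -> F)


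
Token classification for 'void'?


Pattern: reserved word
Type: KEYWORD


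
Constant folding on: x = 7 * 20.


7 * 20 = 140 at compile time
Optimized: x = 140


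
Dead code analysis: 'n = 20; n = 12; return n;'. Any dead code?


first assignment to n is overwritten before any read
Dead: 'n = 20'


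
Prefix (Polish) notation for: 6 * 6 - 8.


left-to-right (same/higher precedence on left): tree is (- (* 6 6) 8)
Prefix: - * 6 6 8


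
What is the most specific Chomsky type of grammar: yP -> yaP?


LHS has context (more than one symbol) and |LHS| ≤ |RHS|
Classification: Type 1 (Context-Sensitive)


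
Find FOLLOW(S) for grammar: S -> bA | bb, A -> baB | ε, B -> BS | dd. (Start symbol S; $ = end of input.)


$ ∈ FOLLOW(S). For each A -> αBβ: add FIRST(β)\{ε} to FOLLOW(B); if β nullable, add FOLLOW(A).
FOLLOW(S) = {$, b}


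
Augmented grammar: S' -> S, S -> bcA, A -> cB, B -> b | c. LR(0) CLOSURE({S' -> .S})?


Start: S' -> .S
For each item with dot before a nonterminal B, add B -> .γ for every B-production
Closure: [S' -> .S, S -> .bcA]


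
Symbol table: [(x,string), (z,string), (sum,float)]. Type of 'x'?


Lookup 'x' → type string


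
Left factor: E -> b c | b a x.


Common prefix: 'b'
Factored: E -> b E', E' -> c | a x


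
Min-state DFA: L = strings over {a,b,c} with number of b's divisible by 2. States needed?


Track (count of b) mod 2: states 0..1, accept at 0
Minimal DFA: 2 states


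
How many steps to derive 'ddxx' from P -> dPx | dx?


Derivation: P => dPx => ddxx
Steps: 2


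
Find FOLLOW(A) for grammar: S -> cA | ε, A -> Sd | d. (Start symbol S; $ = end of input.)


$ ∈ FOLLOW(S). For each A -> αBβ: add FIRST(β)\{ε} to FOLLOW(B); if β nullable, add FOLLOW(A).
FOLLOW(A) = {$, d}


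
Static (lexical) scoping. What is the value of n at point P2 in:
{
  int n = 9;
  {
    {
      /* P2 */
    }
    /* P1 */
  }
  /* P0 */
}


P2's block does not declare n; resolves to the enclosing declaration at depth 0
n = 9


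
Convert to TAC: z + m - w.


Break into single-operator statements:
t1 = z + m
t2 = t1 - w


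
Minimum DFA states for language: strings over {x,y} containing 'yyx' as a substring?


KMP-style automaton: 3 progress states + 1 absorbing accept = 4
Minimal DFA: 4 states


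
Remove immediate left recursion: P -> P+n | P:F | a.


Left-recursive alternatives: P+n, P:F; non-recursive: a
Introduce P': P -> aP', P' -> +nP' | :FP' | ε


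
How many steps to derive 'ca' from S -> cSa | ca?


Derivation: S => ca
Steps: 1


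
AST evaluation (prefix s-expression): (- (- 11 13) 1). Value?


Evaluate inner: (- 11 13) = -2
Evaluate root: (- -2 1) = -3
Result: -3


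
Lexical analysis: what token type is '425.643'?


Pattern: digits with a decimal point
Type: FLOAT_LITERAL


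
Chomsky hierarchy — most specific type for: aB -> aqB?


LHS has context (more than one symbol) and |LHS| ≤ |RHS|
Classification: Type 1 (Context-Sensitive)


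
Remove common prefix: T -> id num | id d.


Common prefix: 'id'
Factored: T -> id T', T' -> num | d


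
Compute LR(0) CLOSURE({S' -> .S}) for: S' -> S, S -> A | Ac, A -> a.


Start: S' -> .S
For each item with dot before a nonterminal B, add B -> .γ for every B-production
Closure: [S' -> .S, S -> .A, S -> .Ac, A -> .a]


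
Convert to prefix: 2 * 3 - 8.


left-to-right (same/higher precedence on left): tree is (- (* 2 3) 8)
Prefix: - * 2 3 8


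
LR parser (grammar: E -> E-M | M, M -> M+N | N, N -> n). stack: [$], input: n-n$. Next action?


no handle on stack; shift 'n'
Action: shift


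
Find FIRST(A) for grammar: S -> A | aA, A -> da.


Per alternative of A: FIRST(da) = {d}
FIRST(A) = {d}


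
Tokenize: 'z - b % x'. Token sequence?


Scan left to right, longest-match per lexeme
Tokens: ID(z), OP(-), ID(b), OP(%), ID(x)


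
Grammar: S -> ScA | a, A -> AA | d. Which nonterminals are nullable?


A nonterminal is nullable iff some alternative derives ε (directly, or every symbol in it is nullable)
Nullable: {}


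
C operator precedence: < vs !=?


'<' is relational (level 7); '!=' is equality (level 6)
Higher level binds tighter
'<' has higher precedence than '!='


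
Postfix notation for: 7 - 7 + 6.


Left to right (same or higher precedence on left)
Postfix: 7 7 - 6 +


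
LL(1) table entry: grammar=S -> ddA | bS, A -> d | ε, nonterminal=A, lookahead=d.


For [A, d]: 'd' ∈ FIRST(d)
Entry: A -> d


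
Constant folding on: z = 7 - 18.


7 - 18 = -11 at compile time
Optimized: z = -11


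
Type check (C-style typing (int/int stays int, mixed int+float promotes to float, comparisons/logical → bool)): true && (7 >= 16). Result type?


Operand types: bool && bool
Rule: logical operators take bool operands and yield bool
Result type: bool


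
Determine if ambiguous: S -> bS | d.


right-linear, alternatives start with distinct terminals 'b' vs 'd': unique leftmost derivation
Unambiguous


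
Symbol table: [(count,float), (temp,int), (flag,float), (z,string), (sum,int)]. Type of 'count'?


Lookup 'count' → type float


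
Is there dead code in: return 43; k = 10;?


statement follows a return and is unreachable
Dead: 'k = 10'


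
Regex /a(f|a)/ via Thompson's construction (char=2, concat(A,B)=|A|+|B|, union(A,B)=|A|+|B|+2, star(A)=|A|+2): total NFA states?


Syntax tree has 3 char leaf(s), 1 union(s), 0 star(s)
chars contribute 3×2 = 6; each union adds +2; each star adds +2
Total: 6 + 2 + 0 = 8 states


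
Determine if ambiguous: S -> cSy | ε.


balanced c^n…y^n: each string has a unique parse
Unambiguous


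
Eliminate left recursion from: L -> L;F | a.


Left-recursive alternatives: L;F; non-recursive: a
Introduce L': L -> aL', L' -> ;FL' | ε


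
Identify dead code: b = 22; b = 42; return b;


first assignment to b is overwritten before any read
Dead: 'b = 22'


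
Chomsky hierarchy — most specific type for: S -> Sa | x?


Left-linear: every RHS is a terminal or one nonterminal followed by a terminal
Classification: Type 3 (Regular)


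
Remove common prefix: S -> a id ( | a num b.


Common prefix: 'a'
Factored: S -> a S', S' -> id ( | num b


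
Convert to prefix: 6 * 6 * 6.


left-to-right (same/higher precedence on left): tree is (* (* 6 6) 6)
Prefix: * * 6 6 6


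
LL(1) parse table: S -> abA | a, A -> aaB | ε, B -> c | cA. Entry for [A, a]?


For [A, a]: 'a' ∈ FIRST(aaB)
Entry: A -> aaB


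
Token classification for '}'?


Pattern: delimiter/punctuation
Type: PUNCTUATION


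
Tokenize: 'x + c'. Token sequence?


Scan left to right, longest-match per lexeme
Tokens: ID(x), OP(+), ID(c)


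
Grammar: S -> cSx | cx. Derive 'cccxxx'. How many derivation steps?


Derivation: S => cSx => ccSxx => cccxxx
Steps: 3


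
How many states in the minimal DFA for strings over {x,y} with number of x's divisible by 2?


Track (count of x) mod 2: states 0..1, accept at 0
Minimal DFA: 2 states


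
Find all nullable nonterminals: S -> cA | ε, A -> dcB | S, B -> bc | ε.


A nonterminal is nullable iff some alternative derives ε (directly, or every symbol in it is nullable)
Nullable: {A, B, S}


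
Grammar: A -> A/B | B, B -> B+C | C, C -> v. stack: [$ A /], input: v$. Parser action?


no handle ('A/' is not any RHS); shift 'v'
Action: shift


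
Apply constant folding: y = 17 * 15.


17 * 15 = 255 at compile time
Optimized: y = 255


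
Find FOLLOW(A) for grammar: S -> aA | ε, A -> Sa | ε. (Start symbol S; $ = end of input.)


$ ∈ FOLLOW(S). For each A -> αBβ: add FIRST(β)\{ε} to FOLLOW(B); if β nullable, add FOLLOW(A).
FOLLOW(A) = {$, a}


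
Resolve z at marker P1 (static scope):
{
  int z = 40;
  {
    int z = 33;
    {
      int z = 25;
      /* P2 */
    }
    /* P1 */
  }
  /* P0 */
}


z declared in the same block as P1
z = 33


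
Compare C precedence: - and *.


'*' is multiplicative (level 10); '-' is additive (level 9)
Higher level binds tighter
'*' has higher precedence than '-'


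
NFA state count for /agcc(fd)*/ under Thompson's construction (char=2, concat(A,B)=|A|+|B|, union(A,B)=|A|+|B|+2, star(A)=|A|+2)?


Syntax tree has 6 char leaf(s), 0 union(s), 1 star(s)
chars contribute 6×2 = 12; each union adds +2; each star adds +2
Total: 12 + 0 + 2 = 14 states


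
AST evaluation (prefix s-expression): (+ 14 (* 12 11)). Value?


Evaluate inner: (* 12 11) = 132
Evaluate root: (+ 14 132) = 146
Result: 146


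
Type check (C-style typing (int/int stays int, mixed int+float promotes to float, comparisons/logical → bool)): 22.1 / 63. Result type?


Operand types: float / int
Rule: mixed int/float promotes to float; int/int stays int
Result type: float


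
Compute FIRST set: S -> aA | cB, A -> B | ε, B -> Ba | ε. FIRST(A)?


Per alternative of A: FIRST(B) = {a, ε}; FIRST(ε) = {ε}
FIRST(A) = {a, ε}


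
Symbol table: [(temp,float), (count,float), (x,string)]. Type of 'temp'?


Lookup 'temp' → type float


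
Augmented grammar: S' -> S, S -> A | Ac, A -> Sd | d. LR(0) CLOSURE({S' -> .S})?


Start: S' -> .S
For each item with dot before a nonterminal B, add B -> .γ for every B-production
Closure: [S' -> .S, S -> .A, S -> .Ac, A -> .Sd, A -> .d]


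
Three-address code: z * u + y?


Break into single-operator statements:
t1 = z * u
t2 = t1 + y


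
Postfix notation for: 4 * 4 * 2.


Left to right (same or higher precedence on left)
Postfix: 4 4 * 2 *


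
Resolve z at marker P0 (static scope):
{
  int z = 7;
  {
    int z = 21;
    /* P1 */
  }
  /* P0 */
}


z declared in the same block as P0
z = 7


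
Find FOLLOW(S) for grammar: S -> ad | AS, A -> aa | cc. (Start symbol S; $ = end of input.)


$ ∈ FOLLOW(S). For each A -> αBβ: add FIRST(β)\{ε} to FOLLOW(B); if β nullable, add FOLLOW(A).
FOLLOW(S) = {$}


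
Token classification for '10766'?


Pattern: digits only
Type: INTEGER_LITERAL


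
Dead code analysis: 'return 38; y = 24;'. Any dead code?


statement follows a return and is unreachable
Dead: 'y = 24'


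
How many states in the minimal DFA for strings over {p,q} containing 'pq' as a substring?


KMP-style automaton: 2 progress states + 1 absorbing accept = 3
Minimal DFA: 3 states


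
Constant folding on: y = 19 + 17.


19 + 17 = 36 at compile time
Optimized: y = 36


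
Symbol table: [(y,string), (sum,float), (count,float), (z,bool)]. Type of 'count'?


Lookup 'count' → type float


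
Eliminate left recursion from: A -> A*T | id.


Left-recursive alternatives: A*T; non-recursive: id
Introduce A': A -> idA', A' -> *TA' | ε


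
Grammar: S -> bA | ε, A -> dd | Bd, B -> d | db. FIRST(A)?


Per alternative of A: FIRST(dd) = {d}; FIRST(Bd) = {d}
FIRST(A) = {d}


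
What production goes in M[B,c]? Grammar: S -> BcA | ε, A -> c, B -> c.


For [B, c]: 'c' ∈ FIRST(c)
Entry: B -> c


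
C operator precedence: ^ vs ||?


'^' is bitwise XOR (level 4); '||' is logical OR (level 1)
Higher level binds tighter
'^' has higher precedence than '||'


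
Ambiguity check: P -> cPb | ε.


balanced c^n…b^n: each string has a unique parse
Unambiguous


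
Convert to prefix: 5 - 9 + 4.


left-to-right (same/higher precedence on left): tree is (+ (- 5 9) 4)
Prefix: + - 5 9 4


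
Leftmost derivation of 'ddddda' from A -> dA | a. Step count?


Derivation: A => dA => ddA => dddA => ddddA => dddddA => ddddda
Steps: 6


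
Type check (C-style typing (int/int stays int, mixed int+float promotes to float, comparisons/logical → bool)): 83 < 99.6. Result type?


Operand types: int < float
Rule: comparison yields bool
Result type: bool


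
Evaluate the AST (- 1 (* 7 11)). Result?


Evaluate inner: (* 7 11) = 77
Evaluate root: (- 1 77) = -76
Result: -76


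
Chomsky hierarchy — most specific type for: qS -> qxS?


LHS has context (more than one symbol) and |LHS| ≤ |RHS|
Classification: Type 1 (Context-Sensitive)


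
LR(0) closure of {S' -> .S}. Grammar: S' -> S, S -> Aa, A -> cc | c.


Start: S' -> .S
For each item with dot before a nonterminal B, add B -> .γ for every B-production
Closure: [S' -> .S, S -> .Aa, A -> .cc, A -> .c]


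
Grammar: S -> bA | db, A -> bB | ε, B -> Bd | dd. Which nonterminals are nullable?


A nonterminal is nullable iff some alternative derives ε (directly, or every symbol in it is nullable)
Nullable: {A}


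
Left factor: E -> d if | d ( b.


Common prefix: 'd'
Factored: E -> d E', E' -> if | ( b


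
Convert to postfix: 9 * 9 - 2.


Left to right (same or higher precedence on left)
Postfix: 9 9 * 2 -


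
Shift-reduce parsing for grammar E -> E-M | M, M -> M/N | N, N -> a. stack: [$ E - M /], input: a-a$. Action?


no handle; shift 'a'
Action: shift


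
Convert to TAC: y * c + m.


Break into single-operator statements:
t1 = y * c
t2 = t1 + m


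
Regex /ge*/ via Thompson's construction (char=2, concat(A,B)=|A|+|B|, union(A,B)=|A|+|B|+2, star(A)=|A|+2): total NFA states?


Syntax tree has 2 char leaf(s), 0 union(s), 1 star(s)
chars contribute 2×2 = 4; each union adds +2; each star adds +2
Total: 4 + 0 + 2 = 6 states


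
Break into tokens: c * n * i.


Scan left to right, longest-match per lexeme
Tokens: ID(c), OP(*), ID(n), OP(*), ID(i)


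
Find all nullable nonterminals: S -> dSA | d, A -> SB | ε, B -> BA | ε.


A nonterminal is nullable iff some alternative derives ε (directly, or every symbol in it is nullable)
Nullable: {A, B}


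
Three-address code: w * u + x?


Break into single-operator statements:
t1 = w * u
t2 = t1 + x


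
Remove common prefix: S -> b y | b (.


Common prefix: 'b'
Factored: S -> b S', S' -> y | (


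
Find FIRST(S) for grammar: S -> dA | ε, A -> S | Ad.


Per alternative of S: FIRST(dA) = {d}; FIRST(ε) = {ε}
FIRST(S) = {d, ε}


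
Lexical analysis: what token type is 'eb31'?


Pattern: letter/underscore followed by alphanumerics, not a keyword
Type: IDENTIFIER


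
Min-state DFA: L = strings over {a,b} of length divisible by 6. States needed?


Track length mod 6: states 0..5, accept at 0
Minimal DFA: 6 states


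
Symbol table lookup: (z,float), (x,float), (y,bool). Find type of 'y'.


Lookup 'y' → type bool


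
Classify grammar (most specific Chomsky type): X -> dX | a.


Right-linear: every RHS is a terminal or a terminal followed by one nonterminal
Classification: Type 3 (Regular)


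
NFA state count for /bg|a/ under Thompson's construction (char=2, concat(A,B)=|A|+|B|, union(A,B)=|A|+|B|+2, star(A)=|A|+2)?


Syntax tree has 3 char leaf(s), 1 union(s), 0 star(s)
chars contribute 3×2 = 6; each union adds +2; each star adds +2
Total: 6 + 2 + 0 = 8 states


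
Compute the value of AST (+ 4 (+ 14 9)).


Evaluate inner: (+ 14 9) = 23
Evaluate root: (+ 4 23) = 27
Result: 27


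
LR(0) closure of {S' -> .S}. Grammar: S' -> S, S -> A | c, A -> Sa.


Start: S' -> .S
For each item with dot before a nonterminal B, add B -> .γ for every B-production
Closure: [S' -> .S, S -> .A, S -> .c, A -> .Sa]


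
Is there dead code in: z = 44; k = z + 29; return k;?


z is read by k's definition; k is returned
No dead code


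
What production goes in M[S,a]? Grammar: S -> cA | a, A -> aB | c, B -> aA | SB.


For [S, a]: 'a' ∈ FIRST(a)
Entry: S -> a


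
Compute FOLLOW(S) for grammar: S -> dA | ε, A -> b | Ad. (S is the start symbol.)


$ ∈ FOLLOW(S). For each A -> αBβ: add FIRST(β)\{ε} to FOLLOW(B); if β nullable, add FOLLOW(A).
FOLLOW(S) = {$}


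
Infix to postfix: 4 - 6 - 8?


Left to right (same or higher precedence on left)
Postfix: 4 6 - 8 -


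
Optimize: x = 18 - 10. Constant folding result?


18 - 10 = 8 at compile time
Optimized: x = 8


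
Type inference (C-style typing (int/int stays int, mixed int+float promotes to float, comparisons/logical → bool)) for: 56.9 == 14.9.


Operand types: float == float
Rule: comparison yields bool
Result type: bool


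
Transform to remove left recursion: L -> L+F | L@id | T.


Left-recursive alternatives: L+F, L@id; non-recursive: T
Introduce L': L -> TL', L' -> +FL' | @idL' | ε


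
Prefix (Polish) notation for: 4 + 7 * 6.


'*' binds tighter: tree is (+ 4 (* 7 6))
Prefix: + 4 * 7 6


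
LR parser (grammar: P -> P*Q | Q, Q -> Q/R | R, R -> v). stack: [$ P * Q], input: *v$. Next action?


handle 'P*Q' on top; lookahead ∈ FOLLOW(P) = {*, $}
Action: reduce (P -> P*Q)


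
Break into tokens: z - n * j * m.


Scan left to right, longest-match per lexeme
Tokens: ID(z), OP(-), ID(n), OP(*), ID(j), OP(*), ID(m)


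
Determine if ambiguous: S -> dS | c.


right-linear, alternatives start with distinct terminals 'd' vs 'c': unique leftmost derivation
Unambiguous


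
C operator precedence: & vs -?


'-' is additive (level 9); '&' is bitwise AND (level 5)
Higher level binds tighter
'-' has higher precedence than '&'


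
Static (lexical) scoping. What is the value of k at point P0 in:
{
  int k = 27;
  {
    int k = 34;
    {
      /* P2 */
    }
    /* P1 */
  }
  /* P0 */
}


k declared in the same block as P0
k = 27


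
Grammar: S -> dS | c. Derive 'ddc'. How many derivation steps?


Derivation: S => dS => ddS => ddc
Steps: 3


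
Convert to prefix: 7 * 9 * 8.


left-to-right (same/higher precedence on left): tree is (* (* 7 9) 8)
Prefix: * * 7 9 8


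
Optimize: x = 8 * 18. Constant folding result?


8 * 18 = 144 at compile time
Optimized: x = 144


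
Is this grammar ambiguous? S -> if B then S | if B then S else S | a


dangling else: 'if B then if B then a else a' parses two ways
Ambiguous


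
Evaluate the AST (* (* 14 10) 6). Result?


Evaluate inner: (* 14 10) = 140
Evaluate root: (* 140 6) = 840
Result: 840


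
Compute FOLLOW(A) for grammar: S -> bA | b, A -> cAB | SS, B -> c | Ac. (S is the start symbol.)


$ ∈ FOLLOW(S). For each A -> αBβ: add FIRST(β)\{ε} to FOLLOW(B); if β nullable, add FOLLOW(A).
FOLLOW(A) = {$, b, c}


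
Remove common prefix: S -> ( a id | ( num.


Common prefix: '('
Factored: S -> ( S', S' -> a id | num


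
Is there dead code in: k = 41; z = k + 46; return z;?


k is read by z's definition; z is returned
No dead code


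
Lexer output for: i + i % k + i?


Scan left to right, longest-match per lexeme
Tokens: ID(i), OP(+), ID(i), OP(%), ID(k), OP(+), ID(i)


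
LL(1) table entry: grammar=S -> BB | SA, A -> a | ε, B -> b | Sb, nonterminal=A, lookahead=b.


For [A, b]: ε is nullable and 'b' ∈ FOLLOW(A)
Entry: A -> ε


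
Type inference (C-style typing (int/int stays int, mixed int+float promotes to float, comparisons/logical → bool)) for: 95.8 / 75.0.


Operand types: float / float
Rule: mixed int/float promotes to float; int/int stays int
Result type: float


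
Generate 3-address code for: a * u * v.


Break into single-operator statements:
t1 = a * u
t2 = t1 * v


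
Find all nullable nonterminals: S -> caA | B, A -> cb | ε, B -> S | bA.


A nonterminal is nullable iff some alternative derives ε (directly, or every symbol in it is nullable)
Nullable: {A}


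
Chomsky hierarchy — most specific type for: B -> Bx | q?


Left-linear: every RHS is a terminal or one nonterminal followed by a terminal
Classification: Type 3 (Regular)


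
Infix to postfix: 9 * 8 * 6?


Left to right (same or higher precedence on left)
Postfix: 9 8 * 6 *


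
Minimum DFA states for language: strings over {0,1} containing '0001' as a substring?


KMP-style automaton: 4 progress states + 1 absorbing accept = 5
Minimal DFA: 5 states


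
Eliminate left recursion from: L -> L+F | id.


Left-recursive alternatives: L+F; non-recursive: id
Introduce L': L -> idL', L' -> +FL' | ε


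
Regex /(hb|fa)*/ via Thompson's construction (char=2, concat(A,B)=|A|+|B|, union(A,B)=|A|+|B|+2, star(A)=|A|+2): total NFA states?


Syntax tree has 4 char leaf(s), 1 union(s), 1 star(s)
chars contribute 4×2 = 8; each union adds +2; each star adds +2
Total: 8 + 2 + 2 = 12 states


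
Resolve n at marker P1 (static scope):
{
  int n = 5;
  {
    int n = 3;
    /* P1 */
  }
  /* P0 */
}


n declared in the same block as P1
n = 3


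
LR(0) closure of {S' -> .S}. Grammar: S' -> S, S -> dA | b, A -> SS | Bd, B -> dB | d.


Start: S' -> .S
For each item with dot before a nonterminal B, add B -> .γ for every B-production
Closure: [S' -> .S, S -> .dA, S -> .b]


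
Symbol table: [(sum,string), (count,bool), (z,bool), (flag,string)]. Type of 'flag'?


Lookup 'flag' → type string


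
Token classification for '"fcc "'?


Pattern: double-quoted sequence
Type: STRING_LITERAL


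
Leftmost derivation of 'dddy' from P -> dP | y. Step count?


Derivation: P => dP => ddP => dddP => dddy
Steps: 4


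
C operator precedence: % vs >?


'%' is multiplicative (level 10); '>' is relational (level 7)
Higher level binds tighter
'%' has higher precedence than '>'


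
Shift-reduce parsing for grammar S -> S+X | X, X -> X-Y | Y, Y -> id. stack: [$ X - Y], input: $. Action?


handle 'X-Y' on top
Action: reduce (X -> X-Y)


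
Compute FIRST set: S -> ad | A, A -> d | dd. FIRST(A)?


Per alternative of A: FIRST(d) = {d}; FIRST(dd) = {d}
FIRST(A) = {d}


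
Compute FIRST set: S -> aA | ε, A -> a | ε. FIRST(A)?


Per alternative of A: FIRST(a) = {a}; FIRST(ε) = {ε}
FIRST(A) = {a, ε}


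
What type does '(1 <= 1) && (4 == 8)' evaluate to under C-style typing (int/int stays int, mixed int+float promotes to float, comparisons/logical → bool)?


Operand types: bool && bool
Rule: logical operators take bool operands and yield bool
Result type: bool


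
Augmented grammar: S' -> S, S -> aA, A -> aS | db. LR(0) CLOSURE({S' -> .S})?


Start: S' -> .S
For each item with dot before a nonterminal B, add B -> .γ for every B-production
Closure: [S' -> .S, S -> .aA]


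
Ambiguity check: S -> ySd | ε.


balanced y^n…d^n: each string has a unique parse
Unambiguous


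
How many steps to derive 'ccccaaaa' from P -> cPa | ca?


Derivation: P => cPa => ccPaa => cccPaaa => ccccaaaa
Steps: 4


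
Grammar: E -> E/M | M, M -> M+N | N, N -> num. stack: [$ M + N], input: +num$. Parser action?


handle 'M+N' on top
Action: reduce (M -> M+N)


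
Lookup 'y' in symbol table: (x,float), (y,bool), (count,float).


Lookup 'y' → type bool


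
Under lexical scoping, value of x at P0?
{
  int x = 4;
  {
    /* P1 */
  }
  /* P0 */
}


x declared in the same block as P0
x = 4
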